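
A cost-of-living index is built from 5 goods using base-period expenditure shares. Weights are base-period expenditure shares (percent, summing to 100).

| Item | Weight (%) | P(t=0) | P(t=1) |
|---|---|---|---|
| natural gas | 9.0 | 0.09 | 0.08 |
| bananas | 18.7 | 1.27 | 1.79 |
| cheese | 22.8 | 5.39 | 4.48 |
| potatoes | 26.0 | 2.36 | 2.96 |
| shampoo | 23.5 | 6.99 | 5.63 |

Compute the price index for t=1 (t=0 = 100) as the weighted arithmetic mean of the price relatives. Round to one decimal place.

natural gas: 9.0 × (0.08/0.09) = 9.0 × 0.888889 = 8.0000
bananas: 18.7 × (1.79/1.27) = 18.7 × 1.409449 = 26.3567
cheese: 22.8 × (4.48/5.39) = 22.8 × 0.831169 = 18.9506
potatoes: 26.0 × (2.96/2.36) = 26.0 × 1.254237 = 32.6102
shampoo: 23.5 × (5.63/6.99) = 23.5 × 0.805436 = 18.9278
Index = Σ wᵢ·(p₁ᵢ/p₀ᵢ) = 8.0000 + 26.3567 + 18.9506 + 32.6102 + 18.9278 = 104.8453

104.8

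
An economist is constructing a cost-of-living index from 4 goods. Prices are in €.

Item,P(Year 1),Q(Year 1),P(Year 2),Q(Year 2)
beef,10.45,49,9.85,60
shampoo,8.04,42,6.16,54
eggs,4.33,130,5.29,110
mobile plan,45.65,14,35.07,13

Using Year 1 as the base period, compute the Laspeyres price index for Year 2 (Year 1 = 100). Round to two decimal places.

93.58

Laspeyres price index uses base-period quantities as weights.
ΣP(Year 2)·Q(Year 1) = 9.85×49 + 6.16×42 + 5.29×130 + 35.07×14 = 482.65 + 258.72 + 687.7 + 490.98 = 1920.05
ΣP(Year 1)·Q(Year 1) = 10.45×49 + 8.04×42 + 4.33×130 + 45.65×14 = 512.05 + 337.68 + 562.9 + 639.1 = 2051.73
Index = 1920.05 / 2051.73 × 100 = 93.5820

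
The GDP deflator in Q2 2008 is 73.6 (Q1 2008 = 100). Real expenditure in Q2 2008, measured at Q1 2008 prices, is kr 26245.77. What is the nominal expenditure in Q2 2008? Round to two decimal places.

Nominal = Real × (Index/100) = 26245.77 × (73.6/100)
        = 26245.77 × 0.736 = 19316.8867

19316.89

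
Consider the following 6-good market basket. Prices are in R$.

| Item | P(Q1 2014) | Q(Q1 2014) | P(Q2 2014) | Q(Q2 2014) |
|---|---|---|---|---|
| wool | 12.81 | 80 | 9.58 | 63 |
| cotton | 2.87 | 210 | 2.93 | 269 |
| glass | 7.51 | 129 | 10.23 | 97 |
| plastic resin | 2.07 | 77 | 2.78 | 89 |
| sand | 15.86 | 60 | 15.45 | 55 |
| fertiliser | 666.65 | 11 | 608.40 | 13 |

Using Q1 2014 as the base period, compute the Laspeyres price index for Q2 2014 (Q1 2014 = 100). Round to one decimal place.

Laspeyres price index uses base-period quantities as weights.
ΣP(Q2 2014)·Q(Q1 2014) = 9.58×80 + 2.93×210 + 10.23×129 + 2.78×77 + 15.45×60 + 608.40×11 = 766.4 + 615.3 + 1319.67 + 214.06 + 927 + 6692.4 = 10534.83
ΣP(Q1 2014)·Q(Q1 2014) = 12.81×80 + 2.87×210 + 7.51×129 + 2.07×77 + 15.86×60 + 666.65×11 = 1024.8 + 602.7 + 968.79 + 159.39 + 951.6 + 7333.15 = 11040.43
Index = 10534.83 / 11040.43 × 100 = 95.4205

95.4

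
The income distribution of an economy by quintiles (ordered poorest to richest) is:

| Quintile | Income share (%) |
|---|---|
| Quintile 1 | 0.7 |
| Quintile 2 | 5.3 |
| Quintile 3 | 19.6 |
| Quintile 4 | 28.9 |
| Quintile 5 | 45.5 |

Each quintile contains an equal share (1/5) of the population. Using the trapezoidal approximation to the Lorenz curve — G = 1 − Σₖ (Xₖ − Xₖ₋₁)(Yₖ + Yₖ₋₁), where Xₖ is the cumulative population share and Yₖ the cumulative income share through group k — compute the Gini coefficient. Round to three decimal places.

Cumulative income shares Yₖ: 0.0070, 0.0600, 0.2560, 0.5450, 1.0000
Σ (Xₖ−Xₖ₋₁)(Yₖ+Yₖ₋₁) = (1/5)(0.0070+0.0000) + (1/5)(0.0600+0.0070) + (1/5)(0.2560+0.0600) + (1/5)(0.5450+0.2560) + (1/5)(1.0000+0.5450)
  = 0.0014 + 0.0134 + 0.0632 + 0.1602 + 0.3090 = 0.5472
G = 1 − 0.5472 = 0.4528

0.453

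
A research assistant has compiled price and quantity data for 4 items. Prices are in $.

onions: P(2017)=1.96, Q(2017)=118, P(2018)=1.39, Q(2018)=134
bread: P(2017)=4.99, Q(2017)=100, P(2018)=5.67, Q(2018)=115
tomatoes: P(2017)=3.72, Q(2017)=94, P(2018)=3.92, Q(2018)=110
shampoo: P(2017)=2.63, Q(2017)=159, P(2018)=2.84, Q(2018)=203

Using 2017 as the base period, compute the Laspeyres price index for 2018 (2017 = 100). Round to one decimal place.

103.5

Laspeyres price index uses base-period quantities as weights.
ΣP(2018)·Q(2017) = 1.39×118 + 5.67×100 + 3.92×94 + 2.84×159 = 164.02 + 567 + 368.48 + 451.56 = 1551.06
ΣP(2017)·Q(2017) = 1.96×118 + 4.99×100 + 3.72×94 + 2.63×159 = 231.28 + 499 + 349.68 + 418.17 = 1498.13
Index = 1551.06 / 1498.13 × 100 = 103.5331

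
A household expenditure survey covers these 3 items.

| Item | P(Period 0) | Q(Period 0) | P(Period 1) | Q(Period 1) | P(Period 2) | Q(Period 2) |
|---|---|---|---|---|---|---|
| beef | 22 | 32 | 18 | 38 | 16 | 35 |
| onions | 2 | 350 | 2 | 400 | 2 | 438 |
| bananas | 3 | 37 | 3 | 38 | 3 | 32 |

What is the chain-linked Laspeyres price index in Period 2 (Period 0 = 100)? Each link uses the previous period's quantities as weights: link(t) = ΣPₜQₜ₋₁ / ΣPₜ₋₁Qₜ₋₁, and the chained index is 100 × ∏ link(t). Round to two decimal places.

87.20

Link Period 0→Period 1:
ΣP(Period 1)Q(Period 0) = 18×32 + 2×350 + 3×37 = 576 + 700 + 111 = 1387
ΣP(Period 0)Q(Period 0) = 22×32 + 2×350 + 3×37 = 704 + 700 + 111 = 1515
link = 1387/1515 = 0.915512
Link Period 1→Period 2:
ΣP(Period 2)Q(Period 1) = 16×38 + 2×400 + 3×38 = 608 + 800 + 114 = 1522
ΣP(Period 1)Q(Period 1) = 18×38 + 2×400 + 3×38 = 684 + 800 + 114 = 1598
link = 1522/1598 = 0.952441
Chained index = 100 × 0.915512 × 0.952441 = 87.1970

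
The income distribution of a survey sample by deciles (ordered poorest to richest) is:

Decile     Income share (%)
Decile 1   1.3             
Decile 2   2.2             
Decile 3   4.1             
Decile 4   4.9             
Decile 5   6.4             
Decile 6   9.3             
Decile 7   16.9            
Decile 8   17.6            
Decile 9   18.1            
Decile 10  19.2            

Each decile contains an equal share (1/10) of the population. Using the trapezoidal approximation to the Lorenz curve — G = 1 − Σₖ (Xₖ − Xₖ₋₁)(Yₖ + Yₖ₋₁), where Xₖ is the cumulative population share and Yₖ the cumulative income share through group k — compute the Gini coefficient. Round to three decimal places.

Cumulative income shares Yₖ: 0.0130, 0.0350, 0.0760, 0.1250, 0.1890, 0.2820, 0.4510, 0.6270, 0.8080, 1.0000
Σ (Xₖ−Xₖ₋₁)(Yₖ+Yₖ₋₁) = (1/10)(0.0130+0.0000) + (1/10)(0.0350+0.0130) + (1/10)(0.0760+0.0350) + (1/10)(0.1250+0.0760) + (1/10)(0.1890+0.1250) + (1/10)(0.2820+0.1890) + (1/10)(0.4510+0.2820) + (1/10)(0.6270+0.4510) + (1/10)(0.8080+0.6270) + (1/10)(1.0000+0.8080)
  = 0.0013 + 0.0048 + 0.0111 + 0.0201 + 0.0314 + 0.0471 + 0.0733 + 0.1078 + 0.1435 + 0.1808 = 0.6212
G = 1 − 0.6212 = 0.3788

0.379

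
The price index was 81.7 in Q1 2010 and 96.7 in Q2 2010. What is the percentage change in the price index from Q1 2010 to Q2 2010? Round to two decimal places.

18.36%

Change = (96.7 − 81.7) / 81.7 × 100
       = 15.0 / 81.7 × 100 = 18.3599%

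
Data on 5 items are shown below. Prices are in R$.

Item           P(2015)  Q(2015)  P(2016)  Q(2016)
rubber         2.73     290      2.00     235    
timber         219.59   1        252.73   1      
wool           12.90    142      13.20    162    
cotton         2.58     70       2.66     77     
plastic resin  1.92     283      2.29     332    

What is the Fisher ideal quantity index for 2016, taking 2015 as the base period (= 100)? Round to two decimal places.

Laspeyres component (base-period weights):
ΣP(2015)Q(2016) = 2.73×235 + 219.59×1 + 12.90×162 + 2.58×77 + 1.92×332 = 641.55 + 219.59 + 2089.8 + 198.66 + 637.44 = 3787.04
ΣP(2015)Q(2015) = 2.73×290 + 219.59×1 + 12.90×142 + 2.58×70 + 1.92×283 = 791.7 + 219.59 + 1831.8 + 180.6 + 543.36 = 3567.05
L = 3787.04 / 3567.05 × 100 = 106.1673
Paasche component (current-period weights):
ΣP(2016)Q(2016) = 2.00×235 + 252.73×1 + 13.20×162 + 2.66×77 + 2.29×332 = 470 + 252.73 + 2138.4 + 204.82 + 760.28 = 3826.23
ΣP(2016)Q(2015) = 2.00×290 + 252.73×1 + 13.20×142 + 2.66×70 + 2.29×283 = 580 + 252.73 + 1874.4 + 186.2 + 648.07 = 3541.4
P = 3826.23 / 3541.4 × 100 = 108.0429
Fisher = √(L × P) = √(106.1673 × 108.0429) = 107.1010

107.10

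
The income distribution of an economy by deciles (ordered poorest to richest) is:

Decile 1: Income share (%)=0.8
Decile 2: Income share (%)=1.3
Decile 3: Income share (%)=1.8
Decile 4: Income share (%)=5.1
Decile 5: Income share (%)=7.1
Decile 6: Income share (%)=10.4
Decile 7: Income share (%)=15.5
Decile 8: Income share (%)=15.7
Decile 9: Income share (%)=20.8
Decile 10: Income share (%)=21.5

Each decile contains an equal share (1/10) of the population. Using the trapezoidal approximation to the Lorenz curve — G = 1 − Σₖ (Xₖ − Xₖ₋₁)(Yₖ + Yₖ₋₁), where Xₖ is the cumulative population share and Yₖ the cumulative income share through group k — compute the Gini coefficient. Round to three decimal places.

0.427

Cumulative income shares Yₖ: 0.0080, 0.0210, 0.0390, 0.0900, 0.1610, 0.2650, 0.4200, 0.5770, 0.7850, 1.0000
Σ (Xₖ−Xₖ₋₁)(Yₖ+Yₖ₋₁) = (1/10)(0.0080+0.0000) + (1/10)(0.0210+0.0080) + (1/10)(0.0390+0.0210) + (1/10)(0.0900+0.0390) + (1/10)(0.1610+0.0900) + (1/10)(0.2650+0.1610) + (1/10)(0.4200+0.2650) + (1/10)(0.5770+0.4200) + (1/10)(0.7850+0.5770) + (1/10)(1.0000+0.7850)
  = 0.0008 + 0.0029 + 0.0060 + 0.0129 + 0.0251 + 0.0426 + 0.0685 + 0.0997 + 0.1362 + 0.1785 = 0.5732
G = 1 − 0.5732 = 0.4268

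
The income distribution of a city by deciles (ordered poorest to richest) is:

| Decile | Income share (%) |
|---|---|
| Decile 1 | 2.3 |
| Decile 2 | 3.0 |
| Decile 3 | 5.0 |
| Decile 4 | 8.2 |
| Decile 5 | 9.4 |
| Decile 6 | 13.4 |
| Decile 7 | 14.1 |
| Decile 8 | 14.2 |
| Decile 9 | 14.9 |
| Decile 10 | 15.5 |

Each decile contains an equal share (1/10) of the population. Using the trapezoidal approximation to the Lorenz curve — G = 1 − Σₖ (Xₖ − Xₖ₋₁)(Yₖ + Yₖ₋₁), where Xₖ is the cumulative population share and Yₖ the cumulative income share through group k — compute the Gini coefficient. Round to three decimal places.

0.270

Cumulative income shares Yₖ: 0.0230, 0.0530, 0.1030, 0.1850, 0.2790, 0.4130, 0.5540, 0.6960, 0.8450, 1.0000
Σ (Xₖ−Xₖ₋₁)(Yₖ+Yₖ₋₁) = (1/10)(0.0230+0.0000) + (1/10)(0.0530+0.0230) + (1/10)(0.1030+0.0530) + (1/10)(0.1850+0.1030) + (1/10)(0.2790+0.1850) + (1/10)(0.4130+0.2790) + (1/10)(0.5540+0.4130) + (1/10)(0.6960+0.5540) + (1/10)(0.8450+0.6960) + (1/10)(1.0000+0.8450)
  = 0.0023 + 0.0076 + 0.0156 + 0.0288 + 0.0464 + 0.0692 + 0.0967 + 0.1250 + 0.1541 + 0.1845 = 0.7302
G = 1 − 0.7302 = 0.2698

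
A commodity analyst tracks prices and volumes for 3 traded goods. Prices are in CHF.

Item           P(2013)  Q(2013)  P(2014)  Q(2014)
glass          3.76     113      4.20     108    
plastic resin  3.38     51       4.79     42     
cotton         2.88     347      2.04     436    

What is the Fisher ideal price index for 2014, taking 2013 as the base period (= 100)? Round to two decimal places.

Laspeyres component (base-period weights):
ΣP(2014)Q(2013) = 4.20×113 + 4.79×51 + 2.04×347 = 474.6 + 244.29 + 707.88 = 1426.77
ΣP(2013)Q(2013) = 3.76×113 + 3.38×51 + 2.88×347 = 424.88 + 172.38 + 999.36 = 1596.62
L = 1426.77 / 1596.62 × 100 = 89.3619
Paasche component (current-period weights):
ΣP(2014)Q(2014) = 4.20×108 + 4.79×42 + 2.04×436 = 453.6 + 201.18 + 889.44 = 1544.22
ΣP(2013)Q(2014) = 3.76×108 + 3.38×42 + 2.88×436 = 406.08 + 141.96 + 1255.68 = 1803.72
P = 1544.22 / 1803.72 × 100 = 85.6131
Fisher = √(L × P) = √(89.3619 × 85.6131) = 87.4674

87.47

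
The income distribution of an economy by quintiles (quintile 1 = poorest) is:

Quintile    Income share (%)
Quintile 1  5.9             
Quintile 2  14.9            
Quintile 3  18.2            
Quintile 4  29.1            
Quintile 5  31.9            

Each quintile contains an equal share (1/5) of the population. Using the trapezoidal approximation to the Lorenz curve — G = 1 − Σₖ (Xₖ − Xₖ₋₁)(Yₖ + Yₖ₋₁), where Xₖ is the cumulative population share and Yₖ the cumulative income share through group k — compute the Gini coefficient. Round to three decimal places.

Cumulative income shares Yₖ: 0.0590, 0.2080, 0.3900, 0.6810, 1.0000
Σ (Xₖ−Xₖ₋₁)(Yₖ+Yₖ₋₁) = (1/5)(0.0590+0.0000) + (1/5)(0.2080+0.0590) + (1/5)(0.3900+0.2080) + (1/5)(0.6810+0.3900) + (1/5)(1.0000+0.6810)
  = 0.0118 + 0.0534 + 0.1196 + 0.2142 + 0.3362 = 0.7352
G = 1 − 0.7352 = 0.2648

0.265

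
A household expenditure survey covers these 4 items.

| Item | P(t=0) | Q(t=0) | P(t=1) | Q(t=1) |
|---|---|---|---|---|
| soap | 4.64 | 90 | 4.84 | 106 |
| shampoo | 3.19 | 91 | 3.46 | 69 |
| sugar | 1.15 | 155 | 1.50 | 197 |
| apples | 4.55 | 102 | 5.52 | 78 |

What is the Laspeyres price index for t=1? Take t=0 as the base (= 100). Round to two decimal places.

Laspeyres price index uses base-period quantities as weights.
ΣP(t=1)·Q(t=0) = 4.84×90 + 3.46×91 + 1.50×155 + 5.52×102 = 435.6 + 314.86 + 232.5 + 563.04 = 1546
ΣP(t=0)·Q(t=0) = 4.64×90 + 3.19×91 + 1.15×155 + 4.55×102 = 417.6 + 290.29 + 178.25 + 464.1 = 1350.24
Index = 1546 / 1350.24 × 100 = 114.4982

114.50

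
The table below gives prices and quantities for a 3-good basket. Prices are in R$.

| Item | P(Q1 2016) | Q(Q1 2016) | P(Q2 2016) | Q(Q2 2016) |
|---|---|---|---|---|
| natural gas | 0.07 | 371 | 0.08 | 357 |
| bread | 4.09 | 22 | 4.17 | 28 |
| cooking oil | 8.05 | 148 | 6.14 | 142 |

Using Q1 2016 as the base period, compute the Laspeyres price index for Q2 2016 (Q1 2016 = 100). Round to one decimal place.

Laspeyres price index uses base-period quantities as weights.
ΣP(Q2 2016)·Q(Q1 2016) = 0.08×371 + 4.17×22 + 6.14×148 = 29.68 + 91.74 + 908.72 = 1030.14
ΣP(Q1 2016)·Q(Q1 2016) = 0.07×371 + 4.09×22 + 8.05×148 = 25.97 + 89.98 + 1191.4 = 1307.35
Index = 1030.14 / 1307.35 × 100 = 78.7960

78.8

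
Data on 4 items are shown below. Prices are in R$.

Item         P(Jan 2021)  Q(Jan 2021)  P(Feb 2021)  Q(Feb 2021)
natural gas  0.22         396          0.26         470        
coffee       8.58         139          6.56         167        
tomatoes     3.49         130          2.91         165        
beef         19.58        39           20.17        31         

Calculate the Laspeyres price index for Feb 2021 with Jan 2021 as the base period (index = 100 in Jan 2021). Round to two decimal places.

87.29

Laspeyres price index uses base-period quantities as weights.
ΣP(Feb 2021)·Q(Jan 2021) = 0.26×396 + 6.56×139 + 2.91×130 + 20.17×39 = 102.96 + 911.84 + 378.3 + 786.63 = 2179.73
ΣP(Jan 2021)·Q(Jan 2021) = 0.22×396 + 8.58×139 + 3.49×130 + 19.58×39 = 87.12 + 1192.62 + 453.7 + 763.62 = 2497.06
Index = 2179.73 / 2497.06 × 100 = 87.2919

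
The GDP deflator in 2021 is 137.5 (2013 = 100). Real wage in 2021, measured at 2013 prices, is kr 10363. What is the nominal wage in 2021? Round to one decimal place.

14249.1

Nominal = Real × (Index/100) = 10363 × (137.5/100)
        = 10363 × 1.375 = 14249.1250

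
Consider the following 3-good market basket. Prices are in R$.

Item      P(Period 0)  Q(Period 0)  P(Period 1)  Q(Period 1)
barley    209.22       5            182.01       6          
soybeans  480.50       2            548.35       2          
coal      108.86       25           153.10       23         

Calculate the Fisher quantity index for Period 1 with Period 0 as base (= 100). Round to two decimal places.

98.84

Laspeyres component (base-period weights):
ΣP(Period 0)Q(Period 1) = 209.22×6 + 480.50×2 + 108.86×23 = 1255.32 + 961 + 2503.78 = 4720.1
ΣP(Period 0)Q(Period 0) = 209.22×5 + 480.50×2 + 108.86×25 = 1046.1 + 961 + 2721.5 = 4728.6
L = 4720.1 / 4728.6 × 100 = 99.8202
Paasche component (current-period weights):
ΣP(Period 1)Q(Period 1) = 182.01×6 + 548.35×2 + 153.10×23 = 1092.06 + 1096.7 + 3521.3 = 5710.06
ΣP(Period 1)Q(Period 0) = 182.01×5 + 548.35×2 + 153.10×25 = 910.05 + 1096.7 + 3827.5 = 5834.25
P = 5710.06 / 5834.25 × 100 = 97.8714
Fisher = √(L × P) = √(99.8202 × 97.8714) = 98.8410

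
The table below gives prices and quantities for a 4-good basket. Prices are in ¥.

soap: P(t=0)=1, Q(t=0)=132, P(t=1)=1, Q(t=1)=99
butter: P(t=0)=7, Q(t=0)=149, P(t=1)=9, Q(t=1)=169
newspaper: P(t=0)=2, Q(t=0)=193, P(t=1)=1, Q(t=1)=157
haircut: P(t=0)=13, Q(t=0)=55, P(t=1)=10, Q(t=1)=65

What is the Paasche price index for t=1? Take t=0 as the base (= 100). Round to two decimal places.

Paasche price index uses current-period quantities as weights.
ΣP(t=1)·Q(t=1) = 1×99 + 9×169 + 1×157 + 10×65 = 99 + 1521 + 157 + 650 = 2427
ΣP(t=0)·Q(t=1) = 1×99 + 7×169 + 2×157 + 13×65 = 99 + 1183 + 314 + 845 = 2441
Index = 2427 / 2441 × 100 = 99.4265

99.43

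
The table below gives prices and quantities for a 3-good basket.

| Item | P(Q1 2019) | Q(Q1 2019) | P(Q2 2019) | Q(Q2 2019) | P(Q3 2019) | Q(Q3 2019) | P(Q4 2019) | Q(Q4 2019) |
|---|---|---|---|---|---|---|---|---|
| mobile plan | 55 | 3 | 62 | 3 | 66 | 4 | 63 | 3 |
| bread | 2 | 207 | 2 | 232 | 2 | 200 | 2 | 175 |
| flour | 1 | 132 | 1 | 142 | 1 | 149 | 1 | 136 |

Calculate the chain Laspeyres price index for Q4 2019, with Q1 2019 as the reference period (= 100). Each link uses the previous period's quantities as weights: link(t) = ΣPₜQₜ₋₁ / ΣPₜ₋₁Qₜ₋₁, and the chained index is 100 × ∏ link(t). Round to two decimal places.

102.97

Link Q1 2019→Q2 2019:
ΣP(Q2 2019)Q(Q1 2019) = 62×3 + 2×207 + 1×132 = 186 + 414 + 132 = 732
ΣP(Q1 2019)Q(Q1 2019) = 55×3 + 2×207 + 1×132 = 165 + 414 + 132 = 711
link = 732/711 = 1.029536
Link Q2 2019→Q3 2019:
ΣP(Q3 2019)Q(Q2 2019) = 66×3 + 2×232 + 1×142 = 198 + 464 + 142 = 804
ΣP(Q2 2019)Q(Q2 2019) = 62×3 + 2×232 + 1×142 = 186 + 464 + 142 = 792
link = 804/792 = 1.015152
Link Q3 2019→Q4 2019:
ΣP(Q4 2019)Q(Q3 2019) = 63×4 + 2×200 + 1×149 = 252 + 400 + 149 = 801
ΣP(Q3 2019)Q(Q3 2019) = 66×4 + 2×200 + 1×149 = 264 + 400 + 149 = 813
link = 801/813 = 0.985240
Chained index = 100 × 1.029536 × 1.015152 × 0.985240 = 102.9709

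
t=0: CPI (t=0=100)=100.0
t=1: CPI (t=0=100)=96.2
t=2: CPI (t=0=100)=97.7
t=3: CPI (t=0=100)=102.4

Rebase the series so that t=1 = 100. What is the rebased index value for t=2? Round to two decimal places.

101.56

Rebased(t=2) = 97.7 / 96.2 × 100 = 101.5593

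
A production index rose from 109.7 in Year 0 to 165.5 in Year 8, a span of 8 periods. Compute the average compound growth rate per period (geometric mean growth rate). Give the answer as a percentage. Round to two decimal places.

Growth factor = (165.5/109.7)^(1/8) = (1.508660)^(1/8) = 1.052747
Growth rate = 1.052747 − 1 = 0.052747 = 5.2747%

5.27%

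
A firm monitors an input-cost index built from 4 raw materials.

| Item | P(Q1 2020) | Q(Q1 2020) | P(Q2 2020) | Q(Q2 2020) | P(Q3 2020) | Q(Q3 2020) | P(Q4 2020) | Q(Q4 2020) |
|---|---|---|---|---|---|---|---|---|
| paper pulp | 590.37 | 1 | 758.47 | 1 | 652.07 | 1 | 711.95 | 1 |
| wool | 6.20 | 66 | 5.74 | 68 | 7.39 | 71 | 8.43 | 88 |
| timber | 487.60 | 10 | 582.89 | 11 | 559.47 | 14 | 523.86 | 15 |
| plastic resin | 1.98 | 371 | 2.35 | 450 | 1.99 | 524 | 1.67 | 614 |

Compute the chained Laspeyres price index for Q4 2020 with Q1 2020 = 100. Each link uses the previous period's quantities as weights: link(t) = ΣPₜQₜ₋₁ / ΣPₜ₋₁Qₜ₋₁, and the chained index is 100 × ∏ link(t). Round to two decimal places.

106.90

Link Q1 2020→Q2 2020:
ΣP(Q2 2020)Q(Q1 2020) = 758.47×1 + 5.74×66 + 582.89×10 + 2.35×371 = 758.47 + 378.84 + 5828.9 + 871.85 = 7838.06
ΣP(Q1 2020)Q(Q1 2020) = 590.37×1 + 6.20×66 + 487.60×10 + 1.98×371 = 590.37 + 409.2 + 4876 + 734.58 = 6610.15
link = 7838.06/6610.15 = 1.185761
Link Q2 2020→Q3 2020:
ΣP(Q3 2020)Q(Q2 2020) = 652.07×1 + 7.39×68 + 559.47×11 + 1.99×450 = 652.07 + 502.52 + 6154.17 + 895.5 = 8204.26
ΣP(Q2 2020)Q(Q2 2020) = 758.47×1 + 5.74×68 + 582.89×11 + 2.35×450 = 758.47 + 390.32 + 6411.79 + 1057.5 = 8618.08
link = 8204.26/8618.08 = 0.951982
Link Q3 2020→Q4 2020:
ΣP(Q4 2020)Q(Q3 2020) = 711.95×1 + 8.43×71 + 523.86×14 + 1.67×524 = 711.95 + 598.53 + 7334.04 + 875.08 = 9519.6
ΣP(Q3 2020)Q(Q3 2020) = 652.07×1 + 7.39×71 + 559.47×14 + 1.99×524 = 652.07 + 524.69 + 7832.58 + 1042.76 = 10052.1
link = 9519.6/10052.1 = 0.947026
Chained index = 100 × 1.185761 × 0.951982 × 0.947026 = 106.9025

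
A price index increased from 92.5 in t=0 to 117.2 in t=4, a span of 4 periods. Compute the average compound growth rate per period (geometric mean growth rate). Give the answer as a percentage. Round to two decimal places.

Growth factor = (117.2/92.5)^(1/4) = (1.267027)^(1/4) = 1.060954
Growth rate = 1.060954 − 1 = 0.060954 = 6.0954%

6.10%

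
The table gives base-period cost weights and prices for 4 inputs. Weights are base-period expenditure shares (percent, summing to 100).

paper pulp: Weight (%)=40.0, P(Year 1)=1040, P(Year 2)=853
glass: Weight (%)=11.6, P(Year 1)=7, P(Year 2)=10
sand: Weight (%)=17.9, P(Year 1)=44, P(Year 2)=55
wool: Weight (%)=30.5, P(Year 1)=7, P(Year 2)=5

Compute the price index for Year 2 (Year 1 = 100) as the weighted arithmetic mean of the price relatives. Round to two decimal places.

93.54

paper pulp: 40.0 × (853/1040) = 40.0 × 0.820192 = 32.8077
glass: 11.6 × (10/7) = 11.6 × 1.428571 = 16.5714
sand: 17.9 × (55/44) = 17.9 × 1.250000 = 22.3750
wool: 30.5 × (5/7) = 30.5 × 0.714286 = 21.7857
Index = Σ wᵢ·(p₁ᵢ/p₀ᵢ) = 32.8077 + 16.5714 + 22.3750 + 21.7857 = 93.5398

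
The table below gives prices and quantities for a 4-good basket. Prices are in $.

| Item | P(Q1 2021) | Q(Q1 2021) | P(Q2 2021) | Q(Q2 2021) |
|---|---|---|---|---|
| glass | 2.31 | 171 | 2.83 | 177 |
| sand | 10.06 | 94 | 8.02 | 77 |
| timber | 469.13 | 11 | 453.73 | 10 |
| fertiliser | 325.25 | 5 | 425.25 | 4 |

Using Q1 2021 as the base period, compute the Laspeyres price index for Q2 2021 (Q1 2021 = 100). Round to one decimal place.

102.8

Laspeyres price index uses base-period quantities as weights.
ΣP(Q2 2021)·Q(Q1 2021) = 2.83×171 + 8.02×94 + 453.73×11 + 425.25×5 = 483.93 + 753.88 + 4991.03 + 2126.25 = 8355.09
ΣP(Q1 2021)·Q(Q1 2021) = 2.31×171 + 10.06×94 + 469.13×11 + 325.25×5 = 395.01 + 945.64 + 5160.43 + 1626.25 = 8127.33
Index = 8355.09 / 8127.33 × 100 = 102.8024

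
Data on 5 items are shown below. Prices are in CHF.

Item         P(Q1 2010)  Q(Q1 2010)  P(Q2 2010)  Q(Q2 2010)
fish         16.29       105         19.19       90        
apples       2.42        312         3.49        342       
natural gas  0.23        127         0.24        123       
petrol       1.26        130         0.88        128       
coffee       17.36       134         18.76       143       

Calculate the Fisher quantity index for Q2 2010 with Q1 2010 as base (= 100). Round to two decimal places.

99.66

Laspeyres component (base-period weights):
ΣP(Q1 2010)Q(Q2 2010) = 16.29×90 + 2.42×342 + 0.23×123 + 1.26×128 + 17.36×143 = 1466.1 + 827.64 + 28.29 + 161.28 + 2482.48 = 4965.79
ΣP(Q1 2010)Q(Q1 2010) = 16.29×105 + 2.42×312 + 0.23×127 + 1.26×130 + 17.36×134 = 1710.45 + 755.04 + 29.21 + 163.8 + 2326.24 = 4984.74
L = 4965.79 / 4984.74 × 100 = 99.6198
Paasche component (current-period weights):
ΣP(Q2 2010)Q(Q2 2010) = 19.19×90 + 3.49×342 + 0.24×123 + 0.88×128 + 18.76×143 = 1727.1 + 1193.58 + 29.52 + 112.64 + 2682.68 = 5745.52
ΣP(Q2 2010)Q(Q1 2010) = 19.19×105 + 3.49×312 + 0.24×127 + 0.88×130 + 18.76×134 = 2014.95 + 1088.88 + 30.48 + 114.4 + 2513.84 = 5762.55
P = 5745.52 / 5762.55 × 100 = 99.7045
Fisher = √(L × P) = √(99.6198 × 99.7045) = 99.6621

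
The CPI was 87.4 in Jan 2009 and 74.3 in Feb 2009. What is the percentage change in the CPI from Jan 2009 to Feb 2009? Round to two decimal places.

-14.99%

Change = (74.3 − 87.4) / 87.4 × 100
       = -13.1 / 87.4 × 100 = -14.9886%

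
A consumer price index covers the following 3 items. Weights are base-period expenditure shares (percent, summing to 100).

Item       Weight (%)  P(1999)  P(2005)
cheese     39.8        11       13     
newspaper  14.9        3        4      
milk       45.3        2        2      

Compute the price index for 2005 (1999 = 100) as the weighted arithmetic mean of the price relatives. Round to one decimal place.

112.2

cheese: 39.8 × (13/11) = 39.8 × 1.181818 = 47.0364
newspaper: 14.9 × (4/3) = 14.9 × 1.333333 = 19.8667
milk: 45.3 × (2/2) = 45.3 × 1.000000 = 45.3000
Index = Σ wᵢ·(p₁ᵢ/p₀ᵢ) = 47.0364 + 19.8667 + 45.3000 = 112.2030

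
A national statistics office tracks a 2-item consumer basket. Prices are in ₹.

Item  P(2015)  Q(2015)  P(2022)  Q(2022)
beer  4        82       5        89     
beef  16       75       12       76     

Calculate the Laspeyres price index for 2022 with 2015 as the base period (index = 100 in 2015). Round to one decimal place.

85.7

Laspeyres price index uses base-period quantities as weights.
ΣP(2022)·Q(2015) = 5×82 + 12×75 = 410 + 900 = 1310
ΣP(2015)·Q(2015) = 4×82 + 16×75 = 328 + 1200 = 1528
Index = 1310 / 1528 × 100 = 85.7330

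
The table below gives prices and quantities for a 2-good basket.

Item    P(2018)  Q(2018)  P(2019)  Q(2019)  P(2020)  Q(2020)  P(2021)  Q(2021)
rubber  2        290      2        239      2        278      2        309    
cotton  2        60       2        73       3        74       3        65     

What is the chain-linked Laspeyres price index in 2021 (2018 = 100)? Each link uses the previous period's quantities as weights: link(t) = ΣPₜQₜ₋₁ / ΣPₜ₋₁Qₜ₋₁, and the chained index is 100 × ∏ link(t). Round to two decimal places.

111.70

Link 2018→2019:
ΣP(2019)Q(2018) = 2×290 + 2×60 = 580 + 120 = 700
ΣP(2018)Q(2018) = 2×290 + 2×60 = 580 + 120 = 700
link = 700/700 = 1.000000
Link 2019→2020:
ΣP(2020)Q(2019) = 2×239 + 3×73 = 478 + 219 = 697
ΣP(2019)Q(2019) = 2×239 + 2×73 = 478 + 146 = 624
link = 697/624 = 1.116987
Link 2020→2021:
ΣP(2021)Q(2020) = 2×278 + 3×74 = 556 + 222 = 778
ΣP(2020)Q(2020) = 2×278 + 3×74 = 556 + 222 = 778
link = 778/778 = 1.000000
Chained index = 100 × 1.000000 × 1.116987 × 1.000000 = 111.6987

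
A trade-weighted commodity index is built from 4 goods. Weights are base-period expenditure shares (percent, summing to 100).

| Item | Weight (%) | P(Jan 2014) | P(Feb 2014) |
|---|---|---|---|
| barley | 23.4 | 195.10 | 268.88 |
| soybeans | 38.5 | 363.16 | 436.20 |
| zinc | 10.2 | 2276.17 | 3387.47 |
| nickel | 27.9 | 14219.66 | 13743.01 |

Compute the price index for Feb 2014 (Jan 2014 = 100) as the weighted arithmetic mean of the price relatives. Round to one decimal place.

120.6

barley: 23.4 × (268.88/195.10) = 23.4 × 1.378165 = 32.2491
soybeans: 38.5 × (436.20/363.16) = 38.5 × 1.201123 = 46.2433
zinc: 10.2 × (3387.47/2276.17) = 10.2 × 1.488232 = 15.1800
nickel: 27.9 × (13743.01/14219.66) = 27.9 × 0.966480 = 26.9648
Index = Σ wᵢ·(p₁ᵢ/p₀ᵢ) = 32.2491 + 46.2433 + 15.1800 + 26.9648 = 120.6371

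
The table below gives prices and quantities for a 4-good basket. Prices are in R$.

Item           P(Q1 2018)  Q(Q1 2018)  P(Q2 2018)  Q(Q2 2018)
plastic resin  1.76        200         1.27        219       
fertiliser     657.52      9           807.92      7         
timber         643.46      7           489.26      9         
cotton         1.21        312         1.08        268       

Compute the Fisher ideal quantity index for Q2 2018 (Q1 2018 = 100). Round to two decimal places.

96.82

Laspeyres component (base-period weights):
ΣP(Q1 2018)Q(Q2 2018) = 1.76×219 + 657.52×7 + 643.46×9 + 1.21×268 = 385.44 + 4602.64 + 5791.14 + 324.28 = 11103.5
ΣP(Q1 2018)Q(Q1 2018) = 1.76×200 + 657.52×9 + 643.46×7 + 1.21×312 = 352 + 5917.68 + 4504.22 + 377.52 = 11151.42
L = 11103.5 / 11151.42 × 100 = 99.5703
Paasche component (current-period weights):
ΣP(Q2 2018)Q(Q2 2018) = 1.27×219 + 807.92×7 + 489.26×9 + 1.08×268 = 278.13 + 5655.44 + 4403.34 + 289.44 = 10626.35
ΣP(Q2 2018)Q(Q1 2018) = 1.27×200 + 807.92×9 + 489.26×7 + 1.08×312 = 254 + 7271.28 + 3424.82 + 336.96 = 11287.06
P = 10626.35 / 11287.06 × 100 = 94.1463
Fisher = √(L × P) = √(99.5703 × 94.1463) = 96.8203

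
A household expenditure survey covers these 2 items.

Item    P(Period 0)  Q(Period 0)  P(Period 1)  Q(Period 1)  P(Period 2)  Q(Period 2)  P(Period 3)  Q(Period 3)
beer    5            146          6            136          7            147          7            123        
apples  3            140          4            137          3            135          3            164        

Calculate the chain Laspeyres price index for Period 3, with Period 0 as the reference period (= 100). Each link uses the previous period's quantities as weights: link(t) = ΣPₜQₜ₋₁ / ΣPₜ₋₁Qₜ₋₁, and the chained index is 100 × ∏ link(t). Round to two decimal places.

124.78

Link Period 0→Period 1:
ΣP(Period 1)Q(Period 0) = 6×146 + 4×140 = 876 + 560 = 1436
ΣP(Period 0)Q(Period 0) = 5×146 + 3×140 = 730 + 420 = 1150
link = 1436/1150 = 1.248696
Link Period 1→Period 2:
ΣP(Period 2)Q(Period 1) = 7×136 + 3×137 = 952 + 411 = 1363
ΣP(Period 1)Q(Period 1) = 6×136 + 4×137 = 816 + 548 = 1364
link = 1363/1364 = 0.999267
Link Period 2→Period 3:
ΣP(Period 3)Q(Period 2) = 7×147 + 3×135 = 1029 + 405 = 1434
ΣP(Period 2)Q(Period 2) = 7×147 + 3×135 = 1029 + 405 = 1434
link = 1434/1434 = 1.000000
Chained index = 100 × 1.248696 × 0.999267 × 1.000000 = 124.7780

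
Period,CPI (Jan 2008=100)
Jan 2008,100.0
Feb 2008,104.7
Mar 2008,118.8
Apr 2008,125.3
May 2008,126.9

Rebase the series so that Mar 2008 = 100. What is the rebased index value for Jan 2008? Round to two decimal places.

84.18

Rebased(Jan 2008) = 100.0 / 118.8 × 100 = 84.1751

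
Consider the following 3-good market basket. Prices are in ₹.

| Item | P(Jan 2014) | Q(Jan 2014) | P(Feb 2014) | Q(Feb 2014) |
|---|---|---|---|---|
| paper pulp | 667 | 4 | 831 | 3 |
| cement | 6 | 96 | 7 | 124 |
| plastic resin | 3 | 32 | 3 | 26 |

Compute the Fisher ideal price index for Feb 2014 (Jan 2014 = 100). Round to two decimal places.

Laspeyres component (base-period weights):
ΣP(Feb 2014)Q(Jan 2014) = 831×4 + 7×96 + 3×32 = 3324 + 672 + 96 = 4092
ΣP(Jan 2014)Q(Jan 2014) = 667×4 + 6×96 + 3×32 = 2668 + 576 + 96 = 3340
L = 4092 / 3340 × 100 = 122.5150
Paasche component (current-period weights):
ΣP(Feb 2014)Q(Feb 2014) = 831×3 + 7×124 + 3×26 = 2493 + 868 + 78 = 3439
ΣP(Jan 2014)Q(Feb 2014) = 667×3 + 6×124 + 3×26 = 2001 + 744 + 78 = 2823
P = 3439 / 2823 × 100 = 121.8208
Fisher = √(L × P) = √(122.5150 × 121.8208) = 122.1674

122.17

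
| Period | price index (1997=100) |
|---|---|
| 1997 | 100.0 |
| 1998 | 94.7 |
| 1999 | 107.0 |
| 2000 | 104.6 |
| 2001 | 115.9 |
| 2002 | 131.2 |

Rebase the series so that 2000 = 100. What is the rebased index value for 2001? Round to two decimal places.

110.80

Rebased(2001) = 115.9 / 104.6 × 100 = 110.8031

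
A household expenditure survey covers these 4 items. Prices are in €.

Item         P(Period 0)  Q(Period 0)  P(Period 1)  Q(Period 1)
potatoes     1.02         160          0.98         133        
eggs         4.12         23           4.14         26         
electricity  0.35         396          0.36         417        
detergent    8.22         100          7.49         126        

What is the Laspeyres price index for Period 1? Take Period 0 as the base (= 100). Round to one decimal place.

93.8

Laspeyres price index uses base-period quantities as weights.
ΣP(Period 1)·Q(Period 0) = 0.98×160 + 4.14×23 + 0.36×396 + 7.49×100 = 156.8 + 95.22 + 142.56 + 749 = 1143.58
ΣP(Period 0)·Q(Period 0) = 1.02×160 + 4.12×23 + 0.35×396 + 8.22×100 = 163.2 + 94.76 + 138.6 + 822 = 1218.56
Index = 1143.58 / 1218.56 × 100 = 93.8468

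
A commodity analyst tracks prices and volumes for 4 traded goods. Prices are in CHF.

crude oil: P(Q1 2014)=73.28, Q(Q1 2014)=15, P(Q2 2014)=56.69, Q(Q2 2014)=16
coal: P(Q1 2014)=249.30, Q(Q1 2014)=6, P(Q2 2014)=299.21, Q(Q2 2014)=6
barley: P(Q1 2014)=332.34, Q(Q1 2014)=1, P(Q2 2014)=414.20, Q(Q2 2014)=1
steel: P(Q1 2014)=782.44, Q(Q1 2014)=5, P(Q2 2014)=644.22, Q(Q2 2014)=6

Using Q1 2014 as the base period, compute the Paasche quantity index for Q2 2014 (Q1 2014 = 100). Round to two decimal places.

111.16

Paasche quantity index uses current-period prices as weights.
ΣP(Q2 2014)·Q(Q2 2014) = 56.69×16 + 299.21×6 + 414.20×1 + 644.22×6 = 907.04 + 1795.26 + 414.2 + 3865.32 = 6981.82
ΣP(Q2 2014)·Q(Q1 2014) = 56.69×15 + 299.21×6 + 414.20×1 + 644.22×5 = 850.35 + 1795.26 + 414.2 + 3221.1 = 6280.91
Index = 6981.82 / 6280.91 × 100 = 111.1594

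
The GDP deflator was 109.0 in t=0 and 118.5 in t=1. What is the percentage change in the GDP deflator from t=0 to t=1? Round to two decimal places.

Change = (118.5 − 109.0) / 109.0 × 100
       = 9.5 / 109.0 × 100 = 8.7156%

8.72%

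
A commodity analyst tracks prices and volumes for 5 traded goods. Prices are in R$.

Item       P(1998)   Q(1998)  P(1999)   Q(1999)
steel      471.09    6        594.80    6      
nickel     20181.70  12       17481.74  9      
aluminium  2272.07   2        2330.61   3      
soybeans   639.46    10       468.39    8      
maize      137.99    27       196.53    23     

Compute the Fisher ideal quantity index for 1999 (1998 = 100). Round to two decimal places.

77.06

Laspeyres component (base-period weights):
ΣP(1998)Q(1999) = 471.09×6 + 20181.70×9 + 2272.07×3 + 639.46×8 + 137.99×23 = 2826.54 + 181635.3 + 6816.21 + 5115.68 + 3173.77 = 199567.5
ΣP(1998)Q(1998) = 471.09×6 + 20181.70×12 + 2272.07×2 + 639.46×10 + 137.99×27 = 2826.54 + 242180.4 + 4544.14 + 6394.6 + 3725.73 = 259671.41
L = 199567.5 / 259671.41 × 100 = 76.8539
Paasche component (current-period weights):
ΣP(1999)Q(1999) = 594.80×6 + 17481.74×9 + 2330.61×3 + 468.39×8 + 196.53×23 = 3568.8 + 157335.66 + 6991.83 + 3747.12 + 4520.19 = 176163.6
ΣP(1999)Q(1998) = 594.80×6 + 17481.74×12 + 2330.61×2 + 468.39×10 + 196.53×27 = 3568.8 + 209780.88 + 4661.22 + 4683.9 + 5306.31 = 228001.11
P = 176163.6 / 228001.11 × 100 = 77.2644
Fisher = √(L × P) = √(76.8539 × 77.2644) = 77.0588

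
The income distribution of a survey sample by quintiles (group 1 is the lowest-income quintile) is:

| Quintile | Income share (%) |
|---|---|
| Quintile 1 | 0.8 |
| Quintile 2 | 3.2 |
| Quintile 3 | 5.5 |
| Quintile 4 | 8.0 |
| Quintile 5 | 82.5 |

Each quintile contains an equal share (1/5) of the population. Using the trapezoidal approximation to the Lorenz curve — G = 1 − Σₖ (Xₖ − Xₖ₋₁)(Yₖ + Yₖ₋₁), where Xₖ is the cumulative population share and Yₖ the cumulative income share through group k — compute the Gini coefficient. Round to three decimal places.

0.673

Cumulative income shares Yₖ: 0.0080, 0.0400, 0.0950, 0.1750, 1.0000
Σ (Xₖ−Xₖ₋₁)(Yₖ+Yₖ₋₁) = (1/5)(0.0080+0.0000) + (1/5)(0.0400+0.0080) + (1/5)(0.0950+0.0400) + (1/5)(0.1750+0.0950) + (1/5)(1.0000+0.1750)
  = 0.0016 + 0.0096 + 0.0270 + 0.0540 + 0.2350 = 0.3272
G = 1 − 0.3272 = 0.6728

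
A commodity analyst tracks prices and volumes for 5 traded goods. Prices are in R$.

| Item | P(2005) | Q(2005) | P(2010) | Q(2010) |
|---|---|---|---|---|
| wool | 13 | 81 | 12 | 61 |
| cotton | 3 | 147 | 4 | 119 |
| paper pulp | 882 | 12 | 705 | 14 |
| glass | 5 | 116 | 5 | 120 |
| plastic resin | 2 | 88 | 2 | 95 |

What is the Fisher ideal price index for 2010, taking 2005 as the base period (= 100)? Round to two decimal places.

Laspeyres component (base-period weights):
ΣP(2010)Q(2005) = 12×81 + 4×147 + 705×12 + 5×116 + 2×88 = 972 + 588 + 8460 + 580 + 176 = 10776
ΣP(2005)Q(2005) = 13×81 + 3×147 + 882×12 + 5×116 + 2×88 = 1053 + 441 + 10584 + 580 + 176 = 12834
L = 10776 / 12834 × 100 = 83.9645
Paasche component (current-period weights):
ΣP(2010)Q(2010) = 12×61 + 4×119 + 705×14 + 5×120 + 2×95 = 732 + 476 + 9870 + 600 + 190 = 11868
ΣP(2005)Q(2010) = 13×61 + 3×119 + 882×14 + 5×120 + 2×95 = 793 + 357 + 12348 + 600 + 190 = 14288
P = 11868 / 14288 × 100 = 83.0627
Fisher = √(L × P) = √(83.9645 × 83.0627) = 83.5124

83.51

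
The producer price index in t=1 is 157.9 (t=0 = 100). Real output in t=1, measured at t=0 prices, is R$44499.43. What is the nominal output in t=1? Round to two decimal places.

70264.60

Nominal = Real × (Index/100) = 44499.43 × (157.9/100)
        = 44499.43 × 1.579 = 70264.6000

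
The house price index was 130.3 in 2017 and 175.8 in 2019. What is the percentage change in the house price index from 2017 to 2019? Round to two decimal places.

Change = (175.8 − 130.3) / 130.3 × 100
       = 45.5 / 130.3 × 100 = 34.9194%

34.92%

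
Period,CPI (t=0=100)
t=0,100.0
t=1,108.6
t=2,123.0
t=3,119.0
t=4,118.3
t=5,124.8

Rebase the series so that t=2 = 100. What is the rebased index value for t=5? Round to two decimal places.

101.46

Rebased(t=5) = 124.8 / 123.0 × 100 = 101.4634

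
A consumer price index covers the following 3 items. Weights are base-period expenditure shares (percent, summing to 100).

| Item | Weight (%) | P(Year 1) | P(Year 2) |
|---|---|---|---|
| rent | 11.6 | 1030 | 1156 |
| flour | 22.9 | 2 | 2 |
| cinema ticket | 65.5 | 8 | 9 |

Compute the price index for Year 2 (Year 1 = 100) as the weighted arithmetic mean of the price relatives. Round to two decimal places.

109.61

rent: 11.6 × (1156/1030) = 11.6 × 1.122330 = 13.0190
flour: 22.9 × (2/2) = 22.9 × 1.000000 = 22.9000
cinema ticket: 65.5 × (9/8) = 65.5 × 1.125000 = 73.6875
Index = Σ wᵢ·(p₁ᵢ/p₀ᵢ) = 13.0190 + 22.9000 + 73.6875 = 109.6065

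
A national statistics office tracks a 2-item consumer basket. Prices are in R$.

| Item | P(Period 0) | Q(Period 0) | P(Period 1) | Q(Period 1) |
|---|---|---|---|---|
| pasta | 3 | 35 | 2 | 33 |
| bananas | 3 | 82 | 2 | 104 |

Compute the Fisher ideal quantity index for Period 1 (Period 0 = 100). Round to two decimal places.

117.09

Laspeyres component (base-period weights):
ΣP(Period 0)Q(Period 1) = 3×33 + 3×104 = 99 + 312 = 411
ΣP(Period 0)Q(Period 0) = 3×35 + 3×82 = 105 + 246 = 351
L = 411 / 351 × 100 = 117.0940
Paasche component (current-period weights):
ΣP(Period 1)Q(Period 1) = 2×33 + 2×104 = 66 + 208 = 274
ΣP(Period 1)Q(Period 0) = 2×35 + 2×82 = 70 + 164 = 234
P = 274 / 234 × 100 = 117.0940
Fisher = √(L × P) = √(117.0940 × 117.0940) = 117.0940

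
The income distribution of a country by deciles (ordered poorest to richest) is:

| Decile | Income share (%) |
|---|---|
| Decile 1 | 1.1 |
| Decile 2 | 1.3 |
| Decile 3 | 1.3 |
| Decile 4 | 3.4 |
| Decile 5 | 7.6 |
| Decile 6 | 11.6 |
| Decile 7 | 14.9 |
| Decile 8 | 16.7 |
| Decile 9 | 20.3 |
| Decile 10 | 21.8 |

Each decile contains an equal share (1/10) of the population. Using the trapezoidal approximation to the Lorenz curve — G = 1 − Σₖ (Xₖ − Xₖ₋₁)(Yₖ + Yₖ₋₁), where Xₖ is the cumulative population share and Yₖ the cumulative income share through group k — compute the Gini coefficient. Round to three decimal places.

0.435

Cumulative income shares Yₖ: 0.0110, 0.0240, 0.0370, 0.0710, 0.1470, 0.2630, 0.4120, 0.5790, 0.7820, 1.0000
Σ (Xₖ−Xₖ₋₁)(Yₖ+Yₖ₋₁) = (1/10)(0.0110+0.0000) + (1/10)(0.0240+0.0110) + (1/10)(0.0370+0.0240) + (1/10)(0.0710+0.0370) + (1/10)(0.1470+0.0710) + (1/10)(0.2630+0.1470) + (1/10)(0.4120+0.2630) + (1/10)(0.5790+0.4120) + (1/10)(0.7820+0.5790) + (1/10)(1.0000+0.7820)
  = 0.0011 + 0.0035 + 0.0061 + 0.0108 + 0.0218 + 0.0410 + 0.0675 + 0.0991 + 0.1361 + 0.1782 = 0.5652
G = 1 − 0.5652 = 0.4348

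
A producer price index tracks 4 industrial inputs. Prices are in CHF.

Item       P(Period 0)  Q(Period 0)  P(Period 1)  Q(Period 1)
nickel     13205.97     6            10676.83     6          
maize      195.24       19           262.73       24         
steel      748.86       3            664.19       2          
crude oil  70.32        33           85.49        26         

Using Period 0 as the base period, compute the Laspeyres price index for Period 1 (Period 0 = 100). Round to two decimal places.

Laspeyres price index uses base-period quantities as weights.
ΣP(Period 1)·Q(Period 0) = 10676.83×6 + 262.73×19 + 664.19×3 + 85.49×33 = 64060.98 + 4991.87 + 1992.57 + 2821.17 = 73866.59
ΣP(Period 0)·Q(Period 0) = 13205.97×6 + 195.24×19 + 748.86×3 + 70.32×33 = 79235.82 + 3709.56 + 2246.58 + 2320.56 = 87512.52
Index = 73866.59 / 87512.52 × 100 = 84.4069

84.41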